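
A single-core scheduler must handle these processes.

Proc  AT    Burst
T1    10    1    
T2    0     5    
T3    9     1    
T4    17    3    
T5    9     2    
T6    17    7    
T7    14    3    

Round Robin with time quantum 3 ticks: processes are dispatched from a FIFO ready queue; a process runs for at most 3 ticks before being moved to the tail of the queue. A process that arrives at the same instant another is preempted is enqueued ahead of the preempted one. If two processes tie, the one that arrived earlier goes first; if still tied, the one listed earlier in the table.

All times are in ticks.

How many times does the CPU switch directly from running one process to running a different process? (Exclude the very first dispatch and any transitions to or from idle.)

Gantt: | T2 0-5 | idle 5-9 | T3 9-10 | T5 10-12 | T1 12-13 | idle 13-14 | T7 14-17 | T4 17-20 | T6 20-27 |
Completion: T1=13  T2=5  T3=10  T4=20  T5=12  T6=27  T7=17

4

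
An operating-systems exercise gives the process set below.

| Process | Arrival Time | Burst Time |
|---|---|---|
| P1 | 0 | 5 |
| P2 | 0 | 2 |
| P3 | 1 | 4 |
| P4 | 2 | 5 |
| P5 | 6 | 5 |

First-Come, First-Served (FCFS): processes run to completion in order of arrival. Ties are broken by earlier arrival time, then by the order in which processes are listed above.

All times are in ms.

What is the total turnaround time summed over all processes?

51

Timeline: | P1 0-5 | P2 5-7 | P3 7-11 | P4 11-16 | P5 16-21 |
Completion: P1=5  P2=7  P3=11  P4=16  P5=21
Turnaround (C−A): P1=5  P2=7  P3=10  P4=14  P5=15
Turnaround = completion − arrival: P1=5, P2=7, P3=10, P4=14, P5=15
Total turnaround = 5 + 7 + 10 + 14 + 15 = 51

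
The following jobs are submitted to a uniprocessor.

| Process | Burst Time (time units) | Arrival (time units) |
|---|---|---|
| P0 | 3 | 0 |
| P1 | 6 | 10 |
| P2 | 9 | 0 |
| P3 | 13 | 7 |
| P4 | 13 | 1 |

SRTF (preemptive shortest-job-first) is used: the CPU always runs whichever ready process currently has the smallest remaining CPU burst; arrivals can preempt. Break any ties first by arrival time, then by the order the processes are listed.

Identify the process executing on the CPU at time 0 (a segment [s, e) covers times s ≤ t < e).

P0

Timeline: | P0 0-3 | P2 3-12 | P1 12-18 | P4 18-31 | P3 31-44 |
Completion: P0=3  P1=18  P2=12  P3=44  P4=31
Turnaround (C−A): P0=3  P1=8  P2=12  P3=37  P4=30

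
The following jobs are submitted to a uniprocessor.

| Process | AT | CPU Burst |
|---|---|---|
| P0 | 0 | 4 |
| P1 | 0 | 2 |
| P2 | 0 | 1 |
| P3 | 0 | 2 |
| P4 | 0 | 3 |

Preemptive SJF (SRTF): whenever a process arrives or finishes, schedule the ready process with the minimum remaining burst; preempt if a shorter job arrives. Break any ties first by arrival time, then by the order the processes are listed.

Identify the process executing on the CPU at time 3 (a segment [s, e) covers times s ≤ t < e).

P3

Schedule: | P2 0-1 | P1 1-3 | P3 3-5 | P4 5-8 | P0 8-12 |
Completion: P0=12  P1=3  P2=1  P3=5  P4=8
Turnaround (C−A): P0=12  P1=3  P2=1  P3=5  P4=8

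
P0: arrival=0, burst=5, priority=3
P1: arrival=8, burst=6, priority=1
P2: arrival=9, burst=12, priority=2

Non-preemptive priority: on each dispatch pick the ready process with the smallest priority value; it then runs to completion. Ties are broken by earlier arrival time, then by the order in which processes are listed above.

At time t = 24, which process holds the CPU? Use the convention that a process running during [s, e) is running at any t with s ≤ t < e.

Timeline: | P0 0-5 | idle 5-8 | P1 8-14 | P2 14-26 |
Completion: P0=5  P1=14  P2=26
Turnaround (C−A): P0=5  P1=6  P2=17

P2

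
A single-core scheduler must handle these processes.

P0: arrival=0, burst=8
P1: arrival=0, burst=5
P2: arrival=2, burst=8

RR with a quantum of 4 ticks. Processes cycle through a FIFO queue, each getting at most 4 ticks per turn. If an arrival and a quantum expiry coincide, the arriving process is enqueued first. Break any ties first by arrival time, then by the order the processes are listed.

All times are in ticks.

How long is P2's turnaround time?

Schedule: | P0 0-4 | P1 4-8 | P2 8-12 | P0 12-16 | P1 16-17 | P2 17-21 |
Completion: P0=16  P1=17  P2=21
Turnaround (C−A): P0=16  P1=17  P2=19
Turnaround(P2) = completion − arrival = 21 − 2 = 19

19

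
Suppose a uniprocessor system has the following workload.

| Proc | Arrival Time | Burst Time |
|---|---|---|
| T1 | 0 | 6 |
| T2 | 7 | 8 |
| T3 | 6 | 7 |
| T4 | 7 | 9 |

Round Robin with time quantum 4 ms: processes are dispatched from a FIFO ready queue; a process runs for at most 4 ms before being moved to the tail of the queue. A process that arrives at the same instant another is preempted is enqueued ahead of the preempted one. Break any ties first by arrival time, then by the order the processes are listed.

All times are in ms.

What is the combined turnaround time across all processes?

Gantt: | T1 0-6 | T3 6-10 | T2 10-14 | T4 14-18 | T3 18-21 | T2 21-25 | T4 25-30 |
Completion: T1=6  T2=25  T3=21  T4=30
Turnaround (C−A): T1=6  T2=18  T3=15  T4=23
Turnaround = completion − arrival: T1=6, T2=18, T3=15, T4=23
Total turnaround = 6 + 18 + 15 + 23 = 62

62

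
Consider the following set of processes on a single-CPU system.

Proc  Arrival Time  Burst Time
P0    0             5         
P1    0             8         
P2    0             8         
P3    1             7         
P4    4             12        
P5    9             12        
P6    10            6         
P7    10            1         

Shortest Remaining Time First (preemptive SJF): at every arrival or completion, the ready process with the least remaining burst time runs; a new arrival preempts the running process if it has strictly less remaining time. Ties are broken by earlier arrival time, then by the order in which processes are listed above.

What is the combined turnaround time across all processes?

182

Gantt: | P0 0-5 | P3 5-10 | P7 10-11 | P3 11-13 | P6 13-19 | P1 19-27 | P2 27-35 | P4 35-47 | P5 47-59 |
Completion: P0=5  P1=27  P2=35  P3=13  P4=47  P5=59  P6=19  P7=11
Turnaround (C−A): P0=5  P1=27  P2=35  P3=12  P4=43  P5=50  P6=9  P7=1
Turnaround = completion − arrival: P0=5, P1=27, P2=35, P3=12, P4=43, P5=50, P6=9, P7=1
Total turnaround = 5 + 27 + 35 + 12 + 43 + 50 + 9 + 1 = 182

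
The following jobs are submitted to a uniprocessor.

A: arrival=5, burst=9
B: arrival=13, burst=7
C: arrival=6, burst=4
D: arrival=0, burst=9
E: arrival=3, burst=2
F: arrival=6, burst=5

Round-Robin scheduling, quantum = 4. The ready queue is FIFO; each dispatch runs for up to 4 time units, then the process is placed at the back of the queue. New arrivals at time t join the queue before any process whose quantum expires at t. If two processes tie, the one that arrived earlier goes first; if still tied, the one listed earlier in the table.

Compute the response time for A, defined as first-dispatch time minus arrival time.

Timeline: | D 0-4 | E 4-6 | D 6-10 | A 10-14 | C 14-18 | F 18-22 | D 22-23 | B 23-27 | A 27-31 | F 31-32 | B 32-35 | A 35-36 |
Completion: A=36  B=35  C=18  D=23  E=6  F=32
Response(A) = first start − arrival = 10 − 5 = 5

5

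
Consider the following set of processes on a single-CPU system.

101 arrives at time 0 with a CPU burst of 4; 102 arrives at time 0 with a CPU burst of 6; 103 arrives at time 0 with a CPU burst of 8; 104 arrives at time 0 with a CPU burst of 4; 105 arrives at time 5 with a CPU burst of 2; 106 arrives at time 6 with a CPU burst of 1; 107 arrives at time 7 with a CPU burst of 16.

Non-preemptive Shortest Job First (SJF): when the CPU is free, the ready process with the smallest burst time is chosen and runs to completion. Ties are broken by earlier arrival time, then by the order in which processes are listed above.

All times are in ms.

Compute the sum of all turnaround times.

97

Schedule: | 101 0-4 | 104 4-8 | 106 8-9 | 105 9-11 | 102 11-17 | 103 17-25 | 107 25-41 |
Completion: 101=4  102=17  103=25  104=8  105=11  106=9  107=41
Turnaround = completion − arrival: 101=4, 102=17, 103=25, 104=8, 105=6, 106=3, 107=34
Total turnaround = 4 + 17 + 25 + 8 + 6 + 3 + 34 = 97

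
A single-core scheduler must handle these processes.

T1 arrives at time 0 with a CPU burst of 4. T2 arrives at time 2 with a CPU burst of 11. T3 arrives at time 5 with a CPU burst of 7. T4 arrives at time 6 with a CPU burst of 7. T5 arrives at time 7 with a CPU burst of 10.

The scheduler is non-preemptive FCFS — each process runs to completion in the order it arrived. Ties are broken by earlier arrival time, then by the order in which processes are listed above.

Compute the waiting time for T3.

Schedule: | T1 0-4 | T2 4-15 | T3 15-22 | T4 22-29 | T5 29-39 |
Completion: T1=4  T2=15  T3=22  T4=29  T5=39
Turnaround (C−A): T1=4  T2=13  T3=17  T4=23  T5=32
Waiting(T3) = turnaround − burst = 17 − 7 = 10

10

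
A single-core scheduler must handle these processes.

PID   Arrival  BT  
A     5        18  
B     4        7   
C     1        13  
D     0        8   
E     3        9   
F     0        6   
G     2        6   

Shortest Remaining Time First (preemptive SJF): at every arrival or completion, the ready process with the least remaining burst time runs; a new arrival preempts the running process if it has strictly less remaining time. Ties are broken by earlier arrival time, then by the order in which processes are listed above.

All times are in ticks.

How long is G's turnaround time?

Schedule: | F 0-6 | G 6-12 | B 12-19 | D 19-27 | E 27-36 | C 36-49 | A 49-67 |
Completion: A=67  B=19  C=49  D=27  E=36  F=6  G=12
Turnaround (C−A): A=62  B=15  C=48  D=27  E=33  F=6  G=10
Turnaround(G) = completion − arrival = 12 − 2 = 10

10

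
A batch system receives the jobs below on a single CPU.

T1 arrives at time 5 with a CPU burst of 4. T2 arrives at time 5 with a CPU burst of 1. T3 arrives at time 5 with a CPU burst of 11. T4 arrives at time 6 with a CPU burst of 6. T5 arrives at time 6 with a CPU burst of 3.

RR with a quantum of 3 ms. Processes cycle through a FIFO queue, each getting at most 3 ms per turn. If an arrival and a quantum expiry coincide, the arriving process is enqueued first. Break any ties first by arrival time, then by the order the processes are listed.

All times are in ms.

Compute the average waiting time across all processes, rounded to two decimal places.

Timeline: | idle 0-5 | T1 5-8 | T2 8-9 | T3 9-12 | T4 12-15 | T5 15-18 | T1 18-19 | T3 19-22 | T4 22-25 | T3 25-30 |
Completion: T1=19  T2=9  T3=30  T4=25  T5=18
Turnaround (C−A): T1=14  T2=4  T3=25  T4=19  T5=12
Waiting times: T1=10, T2=3, T3=14, T4=13, T5=9
Average waiting = (10+3+14+13+9) / 5 = 49/5 = 9.80

9.80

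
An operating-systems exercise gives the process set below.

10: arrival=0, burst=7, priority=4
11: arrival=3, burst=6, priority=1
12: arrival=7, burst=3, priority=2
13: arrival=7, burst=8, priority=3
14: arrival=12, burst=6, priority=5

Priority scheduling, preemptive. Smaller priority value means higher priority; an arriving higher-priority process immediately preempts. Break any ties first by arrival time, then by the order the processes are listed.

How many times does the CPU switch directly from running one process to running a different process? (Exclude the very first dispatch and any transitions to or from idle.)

5

Gantt: | 10 0-3 | 11 3-9 | 12 9-12 | 13 12-20 | 10 20-24 | 14 24-30 |
Completion: 10=24  11=9  12=12  13=20  14=30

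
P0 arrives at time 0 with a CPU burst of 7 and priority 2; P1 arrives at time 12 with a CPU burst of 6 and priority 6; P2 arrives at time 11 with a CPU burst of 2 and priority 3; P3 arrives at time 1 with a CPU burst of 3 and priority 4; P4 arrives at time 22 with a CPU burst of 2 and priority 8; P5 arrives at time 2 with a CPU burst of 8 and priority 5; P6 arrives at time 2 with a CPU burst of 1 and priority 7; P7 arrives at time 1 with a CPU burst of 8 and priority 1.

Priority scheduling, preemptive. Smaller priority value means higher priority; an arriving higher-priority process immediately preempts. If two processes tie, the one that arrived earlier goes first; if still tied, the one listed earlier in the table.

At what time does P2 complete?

Timeline: | P0 0-1 | P7 1-9 | P0 9-15 | P2 15-17 | P3 17-20 | P5 20-28 | P1 28-34 | P6 34-35 | P4 35-37 |
Completion: P0=15  P1=34  P2=17  P3=20  P4=37  P5=28  P6=35  P7=9

17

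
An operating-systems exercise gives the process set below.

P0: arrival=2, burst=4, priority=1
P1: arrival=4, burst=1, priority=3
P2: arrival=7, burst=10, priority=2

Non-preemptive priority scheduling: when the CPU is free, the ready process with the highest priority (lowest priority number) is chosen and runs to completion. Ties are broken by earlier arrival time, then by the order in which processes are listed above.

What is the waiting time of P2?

Gantt: | idle 0-2 | P0 2-6 | P1 6-7 | P2 7-17 |
Completion: P0=6  P1=7  P2=17
Turnaround (C−A): P0=4  P1=3  P2=10
Waiting(P2) = turnaround − burst = 10 − 10 = 0

0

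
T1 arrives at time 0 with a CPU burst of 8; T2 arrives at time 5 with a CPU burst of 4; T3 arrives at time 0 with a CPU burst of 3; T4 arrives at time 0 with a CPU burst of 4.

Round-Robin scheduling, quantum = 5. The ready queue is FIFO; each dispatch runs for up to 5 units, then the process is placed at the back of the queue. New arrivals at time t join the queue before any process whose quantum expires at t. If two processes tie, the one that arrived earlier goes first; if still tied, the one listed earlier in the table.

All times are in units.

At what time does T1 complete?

Gantt: | T1 0-5 | T3 5-8 | T4 8-12 | T2 12-16 | T1 16-19 |
Completion: T1=19  T2=16  T3=8  T4=12
Turnaround (C−A): T1=19  T2=11  T3=8  T4=12

19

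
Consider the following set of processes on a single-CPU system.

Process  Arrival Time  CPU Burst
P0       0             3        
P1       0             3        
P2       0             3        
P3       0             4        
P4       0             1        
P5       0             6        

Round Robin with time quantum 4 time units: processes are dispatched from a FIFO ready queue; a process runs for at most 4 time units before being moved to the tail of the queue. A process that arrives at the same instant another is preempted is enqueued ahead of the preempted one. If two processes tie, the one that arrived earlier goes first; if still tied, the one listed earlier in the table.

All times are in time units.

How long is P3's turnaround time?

13

Schedule: | P0 0-3 | P1 3-6 | P2 6-9 | P3 9-13 | P4 13-14 | P5 14-20 |
Completion: P0=3  P1=6  P2=9  P3=13  P4=14  P5=20
Turnaround (C−A): P0=3  P1=6  P2=9  P3=13  P4=14  P5=20
Turnaround(P3) = completion − arrival = 13 − 0 = 13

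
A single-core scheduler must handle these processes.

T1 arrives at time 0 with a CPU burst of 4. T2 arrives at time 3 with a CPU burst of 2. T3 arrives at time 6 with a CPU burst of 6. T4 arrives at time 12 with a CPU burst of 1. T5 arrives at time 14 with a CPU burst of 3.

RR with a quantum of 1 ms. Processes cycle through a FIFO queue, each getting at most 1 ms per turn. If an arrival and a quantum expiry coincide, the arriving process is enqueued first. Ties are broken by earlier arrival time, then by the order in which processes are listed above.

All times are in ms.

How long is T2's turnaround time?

3

Gantt: | T1 0-3 | T2 3-4 | T1 4-5 | T2 5-6 | T3 6-12 | T4 12-13 | idle 13-14 | T5 14-17 |
Completion: T1=5  T2=6  T3=12  T4=13  T5=17
Turnaround (C−A): T1=5  T2=3  T3=6  T4=1  T5=3
Turnaround(T2) = completion − arrival = 6 − 3 = 3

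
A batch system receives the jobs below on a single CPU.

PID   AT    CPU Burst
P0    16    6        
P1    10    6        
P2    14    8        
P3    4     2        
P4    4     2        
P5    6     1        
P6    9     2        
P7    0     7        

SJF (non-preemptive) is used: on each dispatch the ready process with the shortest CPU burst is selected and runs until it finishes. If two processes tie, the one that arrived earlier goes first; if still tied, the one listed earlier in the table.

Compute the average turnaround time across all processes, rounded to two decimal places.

Gantt: | P7 0-7 | P5 7-8 | P3 8-10 | P4 10-12 | P6 12-14 | P1 14-20 | P0 20-26 | P2 26-34 |
Completion: P0=26  P1=20  P2=34  P3=10  P4=12  P5=8  P6=14  P7=7
Turnaround (C−A): P0=10  P1=10  P2=20  P3=6  P4=8  P5=2  P6=5  P7=7
Turnaround times: P0=10, P1=10, P2=20, P3=6, P4=8, P5=2, P6=5, P7=7
Average turnaround = (10+10+20+6+8+2+5+7) / 8 = 68/8 = 8.50

8.50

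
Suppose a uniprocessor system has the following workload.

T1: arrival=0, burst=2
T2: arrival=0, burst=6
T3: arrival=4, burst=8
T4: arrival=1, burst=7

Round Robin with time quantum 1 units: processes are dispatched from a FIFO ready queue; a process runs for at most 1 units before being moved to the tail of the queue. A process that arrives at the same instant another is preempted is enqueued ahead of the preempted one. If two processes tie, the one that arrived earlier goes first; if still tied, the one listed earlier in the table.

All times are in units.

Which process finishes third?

T4

Schedule: | T1 0-1 | T2 1-2 | T4 2-3 | T1 3-4 | T2 4-5 | T4 5-6 | T3 6-7 | T2 7-8 | T4 8-9 | T3 9-10 | T2 10-11 | T4 11-12 | T3 12-13 | T2 13-14 | T4 14-15 | T3 15-16 | T2 16-17 | T4 17-18 | T3 18-19 | T4 19-20 | T3 20-23 |
Completion: T1=4  T2=17  T3=23  T4=20
Finish order: T1 → T2 → T4 → T3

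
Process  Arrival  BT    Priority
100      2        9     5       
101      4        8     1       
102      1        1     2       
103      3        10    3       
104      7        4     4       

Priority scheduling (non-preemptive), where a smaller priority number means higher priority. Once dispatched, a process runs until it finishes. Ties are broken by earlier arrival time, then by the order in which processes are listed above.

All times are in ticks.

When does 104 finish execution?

Schedule: | idle 0-1 | 102 1-2 | 100 2-11 | 101 11-19 | 103 19-29 | 104 29-33 |
Completion: 100=11  101=19  102=2  103=29  104=33

33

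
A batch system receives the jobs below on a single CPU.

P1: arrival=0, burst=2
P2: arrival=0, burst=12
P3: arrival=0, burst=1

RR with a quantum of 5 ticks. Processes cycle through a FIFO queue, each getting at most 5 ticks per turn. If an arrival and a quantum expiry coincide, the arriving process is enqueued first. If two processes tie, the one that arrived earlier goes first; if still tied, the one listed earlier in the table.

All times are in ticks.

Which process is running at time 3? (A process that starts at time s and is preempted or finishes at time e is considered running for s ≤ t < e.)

P2

Timeline: | P1 0-2 | P2 2-7 | P3 7-8 | P2 8-15 |
Completion: P1=2  P2=15  P3=8
Turnaround (C−A): P1=2  P2=15  P3=8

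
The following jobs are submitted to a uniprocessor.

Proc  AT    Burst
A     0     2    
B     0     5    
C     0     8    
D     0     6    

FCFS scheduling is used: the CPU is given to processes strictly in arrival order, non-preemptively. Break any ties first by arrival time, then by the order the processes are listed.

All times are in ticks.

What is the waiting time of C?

Gantt: | A 0-2 | B 2-7 | C 7-15 | D 15-21 |
Completion: A=2  B=7  C=15  D=21
Turnaround (C−A): A=2  B=7  C=15  D=21
Waiting(C) = turnaround − burst = 15 − 8 = 7

7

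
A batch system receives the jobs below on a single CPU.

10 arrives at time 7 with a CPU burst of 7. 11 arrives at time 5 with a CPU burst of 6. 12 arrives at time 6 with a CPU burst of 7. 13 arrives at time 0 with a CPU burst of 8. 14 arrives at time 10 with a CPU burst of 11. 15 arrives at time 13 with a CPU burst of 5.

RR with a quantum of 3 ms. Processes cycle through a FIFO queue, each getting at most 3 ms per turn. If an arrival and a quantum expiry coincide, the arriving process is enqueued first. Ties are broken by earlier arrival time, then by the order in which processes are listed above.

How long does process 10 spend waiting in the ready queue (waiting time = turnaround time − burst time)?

Timeline: | 13 0-6 | 11 6-9 | 12 9-12 | 13 12-14 | 10 14-17 | 11 17-20 | 14 20-23 | 12 23-26 | 15 26-29 | 10 29-32 | 14 32-35 | 12 35-36 | 15 36-38 | 10 38-39 | 14 39-44 |
Completion: 10=39  11=20  12=36  13=14  14=44  15=38
Turnaround (C−A): 10=32  11=15  12=30  13=14  14=34  15=25
Waiting(10) = turnaround − burst = 32 − 7 = 25

25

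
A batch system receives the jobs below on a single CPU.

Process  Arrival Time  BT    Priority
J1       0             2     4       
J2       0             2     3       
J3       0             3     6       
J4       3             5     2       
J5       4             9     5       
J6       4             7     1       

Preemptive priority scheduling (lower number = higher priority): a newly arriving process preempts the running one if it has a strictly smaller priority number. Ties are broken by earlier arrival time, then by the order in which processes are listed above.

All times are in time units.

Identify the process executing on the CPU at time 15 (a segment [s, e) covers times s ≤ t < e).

Schedule: | J2 0-2 | J1 2-3 | J4 3-4 | J6 4-11 | J4 11-15 | J1 15-16 | J5 16-25 | J3 25-28 |
Completion: J1=16  J2=2  J3=28  J4=15  J5=25  J6=11
Turnaround (C−A): J1=16  J2=2  J3=28  J4=12  J5=21  J6=7

J1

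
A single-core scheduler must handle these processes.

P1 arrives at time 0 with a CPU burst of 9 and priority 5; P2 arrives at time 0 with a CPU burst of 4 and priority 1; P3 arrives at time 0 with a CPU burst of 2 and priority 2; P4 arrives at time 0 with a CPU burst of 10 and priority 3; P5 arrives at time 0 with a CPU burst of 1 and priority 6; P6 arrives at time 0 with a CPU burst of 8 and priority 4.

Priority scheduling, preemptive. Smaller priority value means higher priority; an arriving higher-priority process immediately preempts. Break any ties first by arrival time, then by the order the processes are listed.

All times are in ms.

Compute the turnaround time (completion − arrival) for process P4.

16

Timeline: | P2 0-4 | P3 4-6 | P4 6-16 | P6 16-24 | P1 24-33 | P5 33-34 |
Completion: P1=33  P2=4  P3=6  P4=16  P5=34  P6=24
Turnaround (C−A): P1=33  P2=4  P3=6  P4=16  P5=34  P6=24
Turnaround(P4) = completion − arrival = 16 − 0 = 16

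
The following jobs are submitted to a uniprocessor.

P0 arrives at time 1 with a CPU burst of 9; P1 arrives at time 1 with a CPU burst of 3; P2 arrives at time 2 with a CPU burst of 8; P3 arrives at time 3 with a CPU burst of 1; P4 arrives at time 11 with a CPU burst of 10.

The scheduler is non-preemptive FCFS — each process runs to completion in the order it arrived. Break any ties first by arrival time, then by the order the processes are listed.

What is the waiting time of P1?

9

Schedule: | idle 0-1 | P0 1-10 | P1 10-13 | P2 13-21 | P3 21-22 | P4 22-32 |
Completion: P0=10  P1=13  P2=21  P3=22  P4=32
Turnaround (C−A): P0=9  P1=12  P2=19  P3=19  P4=21
Waiting(P1) = turnaround − burst = 12 − 3 = 9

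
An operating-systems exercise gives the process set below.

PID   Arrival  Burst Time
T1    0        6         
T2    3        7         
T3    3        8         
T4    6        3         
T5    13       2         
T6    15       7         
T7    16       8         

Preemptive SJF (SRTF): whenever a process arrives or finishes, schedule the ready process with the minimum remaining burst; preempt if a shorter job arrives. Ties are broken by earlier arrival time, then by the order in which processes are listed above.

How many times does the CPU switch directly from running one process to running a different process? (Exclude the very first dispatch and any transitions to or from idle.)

7

Gantt: | T1 0-6 | T4 6-9 | T2 9-13 | T5 13-15 | T2 15-18 | T6 18-25 | T3 25-33 | T7 33-41 |
Completion: T1=6  T2=18  T3=33  T4=9  T5=15  T6=25  T7=41
Turnaround (C−A): T1=6  T2=15  T3=30  T4=3  T5=2  T6=10  T7=25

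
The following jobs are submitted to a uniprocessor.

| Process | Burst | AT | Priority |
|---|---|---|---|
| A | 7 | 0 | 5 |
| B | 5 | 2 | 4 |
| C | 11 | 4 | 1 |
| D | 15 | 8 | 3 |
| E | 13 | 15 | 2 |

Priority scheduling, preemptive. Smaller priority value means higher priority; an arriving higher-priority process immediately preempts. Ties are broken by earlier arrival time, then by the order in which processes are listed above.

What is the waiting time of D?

Timeline: | A 0-2 | B 2-4 | C 4-15 | E 15-28 | D 28-43 | B 43-46 | A 46-51 |
Completion: A=51  B=46  C=15  D=43  E=28
Turnaround (C−A): A=51  B=44  C=11  D=35  E=13
Waiting(D) = turnaround − burst = 35 − 15 = 20

20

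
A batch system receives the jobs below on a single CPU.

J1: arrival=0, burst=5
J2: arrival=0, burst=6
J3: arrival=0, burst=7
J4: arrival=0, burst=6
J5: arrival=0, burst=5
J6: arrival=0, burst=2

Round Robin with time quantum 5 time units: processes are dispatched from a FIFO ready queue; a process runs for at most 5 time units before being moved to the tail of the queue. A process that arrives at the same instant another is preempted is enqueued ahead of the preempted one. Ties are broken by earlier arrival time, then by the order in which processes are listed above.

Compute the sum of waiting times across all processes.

Schedule: | J1 0-5 | J2 5-10 | J3 10-15 | J4 15-20 | J5 20-25 | J6 25-27 | J2 27-28 | J3 28-30 | J4 30-31 |
Completion: J1=5  J2=28  J3=30  J4=31  J5=25  J6=27
Waiting = turnaround − burst: J1=0, J2=22, J3=23, J4=25, J5=20, J6=25
Total waiting = 0 + 22 + 23 + 25 + 20 + 25 = 115

115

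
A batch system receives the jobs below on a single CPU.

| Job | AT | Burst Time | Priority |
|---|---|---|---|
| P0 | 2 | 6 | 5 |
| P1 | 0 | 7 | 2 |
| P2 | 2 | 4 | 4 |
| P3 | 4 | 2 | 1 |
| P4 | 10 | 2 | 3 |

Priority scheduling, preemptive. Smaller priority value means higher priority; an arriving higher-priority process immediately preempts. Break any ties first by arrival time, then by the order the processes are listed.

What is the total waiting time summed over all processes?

24

Gantt: | P1 0-4 | P3 4-6 | P1 6-9 | P2 9-10 | P4 10-12 | P2 12-15 | P0 15-21 |
Completion: P0=21  P1=9  P2=15  P3=6  P4=12
Turnaround (C−A): P0=19  P1=9  P2=13  P3=2  P4=2
Waiting = turnaround − burst: P0=13, P1=2, P2=9, P3=0, P4=0
Total waiting = 13 + 2 + 9 + 0 + 0 = 24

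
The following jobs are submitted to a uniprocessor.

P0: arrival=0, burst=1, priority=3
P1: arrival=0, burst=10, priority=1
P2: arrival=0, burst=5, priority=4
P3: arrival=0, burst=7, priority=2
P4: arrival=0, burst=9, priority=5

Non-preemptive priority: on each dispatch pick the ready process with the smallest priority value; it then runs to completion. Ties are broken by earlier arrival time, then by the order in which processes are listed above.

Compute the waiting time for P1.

0

Schedule: | P1 0-10 | P3 10-17 | P0 17-18 | P2 18-23 | P4 23-32 |
Completion: P0=18  P1=10  P2=23  P3=17  P4=32
Waiting(P1) = turnaround − burst = 10 − 10 = 0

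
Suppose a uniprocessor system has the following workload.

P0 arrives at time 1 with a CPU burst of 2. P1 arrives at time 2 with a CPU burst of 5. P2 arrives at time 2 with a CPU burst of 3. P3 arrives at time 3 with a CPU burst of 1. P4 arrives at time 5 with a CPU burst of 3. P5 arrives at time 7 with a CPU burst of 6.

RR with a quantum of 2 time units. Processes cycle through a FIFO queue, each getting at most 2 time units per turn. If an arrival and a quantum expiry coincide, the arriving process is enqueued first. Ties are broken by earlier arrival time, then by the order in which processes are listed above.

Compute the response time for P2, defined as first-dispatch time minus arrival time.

Timeline: | idle 0-1 | P0 1-3 | P1 3-5 | P2 5-7 | P3 7-8 | P4 8-10 | P1 10-12 | P5 12-14 | P2 14-15 | P4 15-16 | P1 16-17 | P5 17-21 |
Completion: P0=3  P1=17  P2=15  P3=8  P4=16  P5=21
Turnaround (C−A): P0=2  P1=15  P2=13  P3=5  P4=11  P5=14
Response(P2) = first start − arrival = 5 − 2 = 3

3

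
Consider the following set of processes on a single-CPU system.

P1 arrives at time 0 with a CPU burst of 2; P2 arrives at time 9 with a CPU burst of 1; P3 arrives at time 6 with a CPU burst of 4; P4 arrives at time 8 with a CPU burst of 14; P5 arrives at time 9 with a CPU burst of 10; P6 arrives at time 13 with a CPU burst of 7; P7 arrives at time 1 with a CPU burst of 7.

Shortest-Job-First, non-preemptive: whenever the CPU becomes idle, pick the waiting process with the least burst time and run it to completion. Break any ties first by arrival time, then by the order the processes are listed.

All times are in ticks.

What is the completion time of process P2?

Schedule: | P1 0-2 | P7 2-9 | P2 9-10 | P3 10-14 | P6 14-21 | P5 21-31 | P4 31-45 |
Completion: P1=2  P2=10  P3=14  P4=45  P5=31  P6=21  P7=9
Turnaround (C−A): P1=2  P2=1  P3=8  P4=37  P5=22  P6=8  P7=8

10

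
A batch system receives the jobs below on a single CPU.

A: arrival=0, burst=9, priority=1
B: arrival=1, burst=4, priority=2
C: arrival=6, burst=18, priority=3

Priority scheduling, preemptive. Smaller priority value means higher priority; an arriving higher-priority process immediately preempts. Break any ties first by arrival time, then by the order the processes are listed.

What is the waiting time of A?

0

Schedule: | A 0-9 | B 9-13 | C 13-31 |
Completion: A=9  B=13  C=31
Turnaround (C−A): A=9  B=12  C=25
Waiting(A) = turnaround − burst = 9 − 9 = 0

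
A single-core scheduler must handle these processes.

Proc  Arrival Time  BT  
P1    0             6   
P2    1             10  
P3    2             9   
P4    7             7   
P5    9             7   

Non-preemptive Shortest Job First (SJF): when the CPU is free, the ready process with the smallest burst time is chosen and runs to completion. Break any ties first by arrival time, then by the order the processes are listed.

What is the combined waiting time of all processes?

53

Gantt: | P1 0-6 | P3 6-15 | P4 15-22 | P5 22-29 | P2 29-39 |
Completion: P1=6  P2=39  P3=15  P4=22  P5=29
Turnaround (C−A): P1=6  P2=38  P3=13  P4=15  P5=20
Waiting = turnaround − burst: P1=0, P2=28, P3=4, P4=8, P5=13
Total waiting = 0 + 28 + 4 + 8 + 13 = 53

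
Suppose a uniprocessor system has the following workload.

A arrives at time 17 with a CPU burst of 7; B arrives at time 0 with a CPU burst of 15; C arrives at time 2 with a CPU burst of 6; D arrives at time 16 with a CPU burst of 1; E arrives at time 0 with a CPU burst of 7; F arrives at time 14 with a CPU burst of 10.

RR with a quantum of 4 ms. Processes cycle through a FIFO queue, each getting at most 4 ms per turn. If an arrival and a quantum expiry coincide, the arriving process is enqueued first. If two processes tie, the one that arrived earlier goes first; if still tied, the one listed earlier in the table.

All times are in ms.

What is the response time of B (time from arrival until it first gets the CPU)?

Schedule: | B 0-4 | E 4-8 | C 8-12 | B 12-16 | E 16-19 | C 19-21 | F 21-25 | D 25-26 | B 26-30 | A 30-34 | F 34-38 | B 38-41 | A 41-44 | F 44-46 |
Completion: A=44  B=41  C=21  D=26  E=19  F=46
Turnaround (C−A): A=27  B=41  C=19  D=10  E=19  F=32
Response(B) = first start − arrival = 0 − 0 = 0

0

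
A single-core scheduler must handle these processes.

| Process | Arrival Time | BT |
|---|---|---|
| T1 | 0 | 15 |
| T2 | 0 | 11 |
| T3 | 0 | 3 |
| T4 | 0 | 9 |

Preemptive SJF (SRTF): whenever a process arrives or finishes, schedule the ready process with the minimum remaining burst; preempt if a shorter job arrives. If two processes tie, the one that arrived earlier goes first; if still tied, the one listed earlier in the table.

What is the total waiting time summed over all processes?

Schedule: | T3 0-3 | T4 3-12 | T2 12-23 | T1 23-38 |
Completion: T1=38  T2=23  T3=3  T4=12
Turnaround (C−A): T1=38  T2=23  T3=3  T4=12
Waiting = turnaround − burst: T1=23, T2=12, T3=0, T4=3
Total waiting = 23 + 12 + 0 + 3 = 38

38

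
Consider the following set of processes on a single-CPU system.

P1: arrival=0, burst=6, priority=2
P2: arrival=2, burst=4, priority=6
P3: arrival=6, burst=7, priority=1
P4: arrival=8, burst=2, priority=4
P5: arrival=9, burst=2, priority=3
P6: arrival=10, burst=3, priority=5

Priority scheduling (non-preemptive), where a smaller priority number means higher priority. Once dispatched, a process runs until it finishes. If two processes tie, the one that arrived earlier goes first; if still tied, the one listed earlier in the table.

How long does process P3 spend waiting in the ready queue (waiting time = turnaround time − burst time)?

Timeline: | P1 0-6 | P3 6-13 | P5 13-15 | P4 15-17 | P6 17-20 | P2 20-24 |
Completion: P1=6  P2=24  P3=13  P4=17  P5=15  P6=20
Waiting(P3) = turnaround − burst = 7 − 7 = 0

0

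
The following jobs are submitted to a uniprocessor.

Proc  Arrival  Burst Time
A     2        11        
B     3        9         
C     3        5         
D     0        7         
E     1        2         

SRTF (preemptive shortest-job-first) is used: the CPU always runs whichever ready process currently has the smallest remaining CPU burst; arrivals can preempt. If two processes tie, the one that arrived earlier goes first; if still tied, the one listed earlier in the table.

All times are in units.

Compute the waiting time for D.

Schedule: | D 0-1 | E 1-3 | C 3-8 | D 8-14 | B 14-23 | A 23-34 |
Completion: A=34  B=23  C=8  D=14  E=3
Waiting(D) = turnaround − burst = 14 − 7 = 7

7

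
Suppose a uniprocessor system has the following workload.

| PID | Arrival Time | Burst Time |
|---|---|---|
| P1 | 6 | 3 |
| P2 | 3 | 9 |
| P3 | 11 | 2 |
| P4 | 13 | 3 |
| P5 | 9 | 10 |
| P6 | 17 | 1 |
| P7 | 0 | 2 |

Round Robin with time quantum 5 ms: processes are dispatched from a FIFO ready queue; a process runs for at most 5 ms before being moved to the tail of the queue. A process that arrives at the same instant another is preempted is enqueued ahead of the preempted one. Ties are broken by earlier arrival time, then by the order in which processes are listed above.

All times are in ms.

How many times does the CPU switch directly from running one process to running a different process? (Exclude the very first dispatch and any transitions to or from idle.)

7

Schedule: | P7 0-2 | idle 2-3 | P2 3-8 | P1 8-11 | P2 11-15 | P5 15-20 | P3 20-22 | P4 22-25 | P6 25-26 | P5 26-31 |
Completion: P1=11  P2=15  P3=22  P4=25  P5=31  P6=26  P7=2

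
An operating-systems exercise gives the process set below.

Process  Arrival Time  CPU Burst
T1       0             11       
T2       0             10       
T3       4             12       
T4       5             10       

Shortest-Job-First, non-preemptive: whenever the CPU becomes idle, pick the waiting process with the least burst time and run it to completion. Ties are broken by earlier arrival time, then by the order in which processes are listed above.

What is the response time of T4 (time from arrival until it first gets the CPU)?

5

Timeline: | T2 0-10 | T4 10-20 | T1 20-31 | T3 31-43 |
Completion: T1=31  T2=10  T3=43  T4=20
Turnaround (C−A): T1=31  T2=10  T3=39  T4=15
Response(T4) = first start − arrival = 10 − 5 = 5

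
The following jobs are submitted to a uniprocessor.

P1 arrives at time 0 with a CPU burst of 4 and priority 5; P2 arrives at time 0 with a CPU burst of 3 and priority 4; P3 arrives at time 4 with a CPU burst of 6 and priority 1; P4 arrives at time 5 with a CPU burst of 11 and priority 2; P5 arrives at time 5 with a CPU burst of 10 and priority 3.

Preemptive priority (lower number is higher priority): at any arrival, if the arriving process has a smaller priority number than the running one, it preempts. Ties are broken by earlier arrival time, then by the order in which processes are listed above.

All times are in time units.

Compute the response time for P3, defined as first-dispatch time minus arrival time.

0

Timeline: | P2 0-3 | P1 3-4 | P3 4-10 | P4 10-21 | P5 21-31 | P1 31-34 |
Completion: P1=34  P2=3  P3=10  P4=21  P5=31
Turnaround (C−A): P1=34  P2=3  P3=6  P4=16  P5=26
Response(P3) = first start − arrival = 4 − 4 = 0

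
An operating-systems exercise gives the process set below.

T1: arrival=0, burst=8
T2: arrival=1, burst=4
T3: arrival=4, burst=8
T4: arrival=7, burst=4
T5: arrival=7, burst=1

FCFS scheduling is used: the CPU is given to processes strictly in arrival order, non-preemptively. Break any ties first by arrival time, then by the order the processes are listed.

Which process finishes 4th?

T4

Schedule: | T1 0-8 | T2 8-12 | T3 12-20 | T4 20-24 | T5 24-25 |
Completion: T1=8  T2=12  T3=20  T4=24  T5=25
Turnaround (C−A): T1=8  T2=11  T3=16  T4=17  T5=18
Finish order: T1 → T2 → T3 → T4 → T5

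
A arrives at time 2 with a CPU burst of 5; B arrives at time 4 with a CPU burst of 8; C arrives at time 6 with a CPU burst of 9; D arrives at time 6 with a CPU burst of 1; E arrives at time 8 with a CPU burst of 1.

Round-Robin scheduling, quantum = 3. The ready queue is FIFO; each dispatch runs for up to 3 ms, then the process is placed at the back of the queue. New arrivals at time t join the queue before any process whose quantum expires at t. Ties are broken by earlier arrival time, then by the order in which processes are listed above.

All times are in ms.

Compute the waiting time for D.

Gantt: | idle 0-2 | A 2-5 | B 5-8 | A 8-10 | C 10-13 | D 13-14 | E 14-15 | B 15-18 | C 18-21 | B 21-23 | C 23-26 |
Completion: A=10  B=23  C=26  D=14  E=15
Waiting(D) = turnaround − burst = 8 − 1 = 7

7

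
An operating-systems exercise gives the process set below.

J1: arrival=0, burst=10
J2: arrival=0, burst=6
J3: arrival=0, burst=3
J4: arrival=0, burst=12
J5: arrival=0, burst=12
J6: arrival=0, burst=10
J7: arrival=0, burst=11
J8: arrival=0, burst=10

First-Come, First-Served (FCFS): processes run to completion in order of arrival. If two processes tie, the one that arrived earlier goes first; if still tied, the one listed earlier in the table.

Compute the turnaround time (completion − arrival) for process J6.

53

Gantt: | J1 0-10 | J2 10-16 | J3 16-19 | J4 19-31 | J5 31-43 | J6 43-53 | J7 53-64 | J8 64-74 |
Completion: J1=10  J2=16  J3=19  J4=31  J5=43  J6=53  J7=64  J8=74
Turnaround(J6) = completion − arrival = 53 − 0 = 53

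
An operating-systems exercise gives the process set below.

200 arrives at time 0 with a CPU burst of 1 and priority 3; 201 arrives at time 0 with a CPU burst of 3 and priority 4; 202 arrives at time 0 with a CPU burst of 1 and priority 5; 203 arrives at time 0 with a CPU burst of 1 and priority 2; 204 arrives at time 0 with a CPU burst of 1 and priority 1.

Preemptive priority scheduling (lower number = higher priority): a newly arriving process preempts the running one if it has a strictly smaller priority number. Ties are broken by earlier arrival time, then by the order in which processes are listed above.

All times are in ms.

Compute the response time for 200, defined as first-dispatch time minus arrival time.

Schedule: | 204 0-1 | 203 1-2 | 200 2-3 | 201 3-6 | 202 6-7 |
Completion: 200=3  201=6  202=7  203=2  204=1
Response(200) = first start − arrival = 2 − 0 = 2

2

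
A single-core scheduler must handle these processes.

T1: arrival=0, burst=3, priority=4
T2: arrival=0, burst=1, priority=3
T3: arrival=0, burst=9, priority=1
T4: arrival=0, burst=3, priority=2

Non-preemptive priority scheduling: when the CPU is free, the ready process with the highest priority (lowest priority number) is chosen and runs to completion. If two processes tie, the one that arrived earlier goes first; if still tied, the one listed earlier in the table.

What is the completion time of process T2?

Timeline: | T3 0-9 | T4 9-12 | T2 12-13 | T1 13-16 |
Completion: T1=16  T2=13  T3=9  T4=12
Turnaround (C−A): T1=16  T2=13  T3=9  T4=12

13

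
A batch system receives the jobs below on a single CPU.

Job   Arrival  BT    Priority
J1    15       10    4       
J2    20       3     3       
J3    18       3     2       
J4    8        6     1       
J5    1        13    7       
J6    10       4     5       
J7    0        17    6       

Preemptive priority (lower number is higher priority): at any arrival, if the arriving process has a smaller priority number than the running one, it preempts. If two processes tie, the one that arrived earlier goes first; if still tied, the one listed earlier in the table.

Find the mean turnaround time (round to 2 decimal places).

21.57

Gantt: | J7 0-8 | J4 8-14 | J6 14-15 | J1 15-18 | J3 18-21 | J2 21-24 | J1 24-31 | J6 31-34 | J7 34-43 | J5 43-56 |
Completion: J1=31  J2=24  J3=21  J4=14  J5=56  J6=34  J7=43
Turnaround (C−A): J1=16  J2=4  J3=3  J4=6  J5=55  J6=24  J7=43
Turnaround times: J1=16, J2=4, J3=3, J4=6, J5=55, J6=24, J7=43
Average turnaround = (16+4+3+6+55+24+43) / 7 = 151/7 = 21.57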